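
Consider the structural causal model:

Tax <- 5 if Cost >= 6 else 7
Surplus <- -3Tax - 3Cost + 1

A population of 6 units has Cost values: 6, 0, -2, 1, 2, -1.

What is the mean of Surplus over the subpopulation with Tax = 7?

Observing Tax=7 restricts to units where Tax's equation naturally yields 7: Cost ∈ {0, -2, 1, 2, -1}. In that subpopulation Surplus = -20, -14, -23, -26, -17, mean -20.

-20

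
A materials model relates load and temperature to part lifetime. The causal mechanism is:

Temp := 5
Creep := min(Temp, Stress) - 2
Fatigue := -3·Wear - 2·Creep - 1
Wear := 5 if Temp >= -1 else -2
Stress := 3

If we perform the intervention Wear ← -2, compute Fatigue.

3

Intervening sets Wear = -2 and removes its equation (Wear := 5 if Temp >= -1 else -2).
Creep = min(Temp, Stress) - 2  [with Temp=5, Stress=3]  = 1
Fatigue = -3·Wear - 2·Creep - 1  [with Wear=-2, Creep=1]  = 3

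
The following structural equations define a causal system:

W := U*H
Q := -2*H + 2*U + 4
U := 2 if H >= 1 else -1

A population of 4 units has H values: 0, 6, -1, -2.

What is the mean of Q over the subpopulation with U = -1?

4

Observing U=-1 restricts to units where U's equation naturally yields -1: H ∈ {0, -1, -2}. In that subpopulation Q = 2, 4, 6, mean 4.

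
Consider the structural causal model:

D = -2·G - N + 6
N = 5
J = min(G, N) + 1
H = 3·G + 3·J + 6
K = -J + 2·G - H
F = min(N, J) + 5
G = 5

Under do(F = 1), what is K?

Intervening sets F = 1 and removes its equation (F = min(N, J) + 5).
Since K is not a descendant of the intervened variable, it is unaffected.
J = min(G, N) + 1  [with G=5, N=5]  = 6
H = 3·G + 3·J + 6  [with G=5, J=6]  = 39
K = -J + 2·G - H  [with J=6, G=5, H=39]  = -35

-35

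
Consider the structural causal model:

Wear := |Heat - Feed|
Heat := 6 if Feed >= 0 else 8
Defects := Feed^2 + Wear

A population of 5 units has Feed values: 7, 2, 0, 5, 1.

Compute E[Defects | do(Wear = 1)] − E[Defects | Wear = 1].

-21.2

Under do(Wear=1), Wear's equation is replaced by Wear=1 for every unit. Per-unit Defects: 50, 5, 1, 26, 2. Mean = 16.8.
Observing Wear=1 restricts to units where Wear's equation naturally yields 1: Feed ∈ {7, 5}. In that subpopulation Defects = 50, 26, mean 38.
Difference = 16.8 − 38 = -21.2.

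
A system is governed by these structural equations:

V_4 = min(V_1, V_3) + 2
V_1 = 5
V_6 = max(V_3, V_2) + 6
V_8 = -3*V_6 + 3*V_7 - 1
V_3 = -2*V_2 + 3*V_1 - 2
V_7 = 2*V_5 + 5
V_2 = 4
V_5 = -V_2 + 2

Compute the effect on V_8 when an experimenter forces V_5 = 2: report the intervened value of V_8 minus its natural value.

do(V_5=2) replaces the equation V_5 = -V_2 + 2 with the constant V_5 = 2.
V_3 = -2*V_2 + 3*V_1 - 2  [with V_2=4, V_1=5]  = 5
V_6 = max(V_3, V_2) + 6  [with V_3=5, V_2=4]  = 11
V_7 = 2*V_5 + 5  [with V_5=2]  = 9
V_8 = -3*V_6 + 3*V_7 - 1  [with V_6=11, V_7=9]  = -7
Without intervention: V_3 = -2*V_2 + 3*V_1 - 2  [with V_2=4, V_1=5]  = 5; V_5 = -V_2 + 2  [with V_2=4]  = -2; V_6 = max(V_3, V_2) + 6  [with V_3=5, V_2=4]  = 11; V_7 = 2*V_5 + 5  [with V_5=-2]  = 1; V_8 = -3*V_6 + 3*V_7 - 1  [with V_6=11, V_7=1]  = -31.
Change = -7 − (-31) = 24.

24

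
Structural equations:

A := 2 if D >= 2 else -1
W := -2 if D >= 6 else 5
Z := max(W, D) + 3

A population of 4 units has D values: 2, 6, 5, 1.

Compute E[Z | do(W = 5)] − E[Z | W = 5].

Under do(W=5), W's equation is replaced by W=5 for every unit. Per-unit Z: 8, 9, 8, 8. Mean = 8.25.
E[Z|W=5] averages over only the 3 units with W=5 (D = 2, 5, 1): Z = 8, 8, 8, mean 8.
Difference = 8.25 − 8 = 0.25.

0.25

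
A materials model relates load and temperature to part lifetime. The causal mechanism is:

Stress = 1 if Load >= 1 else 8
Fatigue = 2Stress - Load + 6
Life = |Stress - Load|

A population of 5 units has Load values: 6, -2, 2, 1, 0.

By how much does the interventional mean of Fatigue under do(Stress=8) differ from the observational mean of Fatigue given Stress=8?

Under do(Stress=8), Stress's equation is replaced by Stress=8 for every unit. Per-unit Fatigue: 16, 24, 20, 21, 22. Mean = 20.6.
Conditioning on Stress=8 selects the 2 unit(s) with Load ∈ {-2, 0}. Their Fatigue values: 24, 22. Mean = 23.
Difference = 20.6 − 23 = -2.4.

-2.4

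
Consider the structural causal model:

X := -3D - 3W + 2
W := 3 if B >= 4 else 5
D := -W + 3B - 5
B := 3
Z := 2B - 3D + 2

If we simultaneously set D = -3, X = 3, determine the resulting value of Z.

17

Setting D = -3, X = 3 by intervention discards those variables' equations.
Z = 2B - 3D + 2  [with B=3, D=-3]  = 17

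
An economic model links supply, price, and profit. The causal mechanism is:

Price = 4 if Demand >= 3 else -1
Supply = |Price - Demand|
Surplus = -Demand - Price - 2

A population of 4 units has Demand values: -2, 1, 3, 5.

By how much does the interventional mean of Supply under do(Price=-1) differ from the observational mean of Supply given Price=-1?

do(Price=-1) breaks Price's dependence on Demand. With Price=-1 fixed, Supply across the units is 1, 2, 4, 6, mean 3.25.
E[Supply|Price=-1] averages over only the 2 units with Price=-1 (Demand = -2, 1): Supply = 1, 2, mean 1.5.
Difference = 3.25 − 1.5 = 1.75.

1.75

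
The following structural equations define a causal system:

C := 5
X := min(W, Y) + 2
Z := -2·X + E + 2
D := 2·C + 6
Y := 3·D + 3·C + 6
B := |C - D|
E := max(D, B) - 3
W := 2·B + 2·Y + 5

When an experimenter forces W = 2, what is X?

Under do(W=2), the mechanism W := 2·B + 2·Y + 5 is discarded; W is fixed at 2.
D = 2·C + 6  [with C=5]  = 16
Y = 3·D + 3·C + 6  [with D=16, C=5]  = 69
X = min(W, Y) + 2  [with W=2, Y=69]  = 4

4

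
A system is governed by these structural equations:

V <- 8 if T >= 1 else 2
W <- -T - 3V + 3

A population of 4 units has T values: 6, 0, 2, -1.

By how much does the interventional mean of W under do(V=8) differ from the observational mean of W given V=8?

Every unit gets V=8 under the intervention. W values become -27, -21, -23, -20; E[W|do(V=8)] = -22.75.
E[W|V=8] averages over only the 2 units with V=8 (T = 6, 2): W = -27, -23, mean -25.
Difference = -22.75 − (-25) = 2.25.

2.25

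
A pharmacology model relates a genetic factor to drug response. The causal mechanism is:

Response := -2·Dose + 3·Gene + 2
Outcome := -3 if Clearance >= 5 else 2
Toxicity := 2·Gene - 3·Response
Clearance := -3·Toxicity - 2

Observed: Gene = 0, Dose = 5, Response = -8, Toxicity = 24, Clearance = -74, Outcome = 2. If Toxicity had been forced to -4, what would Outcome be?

-3

Under do(Toxicity=-4), the mechanism Toxicity := 2·Gene - 3·Response is discarded; Toxicity is fixed at -4.
Clearance = -3·Toxicity - 2  [with Toxicity=-4]  = 10
Outcome = -3 if Clearance >= 5 else 2  [with Clearance=10]  = -3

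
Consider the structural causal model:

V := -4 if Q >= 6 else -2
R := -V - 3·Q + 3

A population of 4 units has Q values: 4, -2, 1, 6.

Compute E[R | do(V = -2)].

do(V=-2) breaks V's dependence on Q. With V=-2 fixed, R across the units is -7, 11, 2, -13, mean -1.75.

-1.75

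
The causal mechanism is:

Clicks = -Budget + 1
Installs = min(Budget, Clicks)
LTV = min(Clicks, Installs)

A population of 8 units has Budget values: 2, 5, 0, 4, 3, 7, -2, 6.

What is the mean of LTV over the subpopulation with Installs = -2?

-2

Observing Installs=-2 restricts to units where Installs's equation naturally yields -2: Budget ∈ {3, -2}. In that subpopulation LTV = -2, -2, mean -2.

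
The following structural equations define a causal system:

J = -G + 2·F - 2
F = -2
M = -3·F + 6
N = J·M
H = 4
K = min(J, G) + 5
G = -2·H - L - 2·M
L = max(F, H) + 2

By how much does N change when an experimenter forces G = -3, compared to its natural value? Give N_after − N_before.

Under do(G=-3), the mechanism G = -2·H - L - 2·M is discarded; G is fixed at -3.
M = -3·F + 6  [with F=-2]  = 12
J = -G + 2·F - 2  [with G=-3, F=-2]  = -3
N = J·M  [with J=-3, M=12]  = -36
Without intervention: L = max(F, H) + 2  [with F=-2, H=4]  = 6; M = -3·F + 6  [with F=-2]  = 12; G = -2·H - L - 2·M  [with H=4, L=6, M=12]  = -38; J = -G + 2·F - 2  [with G=-38, F=-2]  = 32; N = J·M  [with J=32, M=12]  = 384.
Change = -36 − 384 = -420.

-420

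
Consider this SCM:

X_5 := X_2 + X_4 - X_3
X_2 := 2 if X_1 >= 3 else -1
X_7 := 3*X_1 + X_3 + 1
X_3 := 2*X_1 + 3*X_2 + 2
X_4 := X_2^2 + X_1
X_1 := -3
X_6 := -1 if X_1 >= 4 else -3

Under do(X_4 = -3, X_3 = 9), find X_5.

The joint intervention fixes X_4 = -3, X_3 = 9, removing each variable's own equation.
X_2 = 2 if X_1 >= 3 else -1  [with X_1=-3]  = -1
X_5 = X_2 + X_4 - X_3  [with X_2=-1, X_4=-3, X_3=9]  = -13

-13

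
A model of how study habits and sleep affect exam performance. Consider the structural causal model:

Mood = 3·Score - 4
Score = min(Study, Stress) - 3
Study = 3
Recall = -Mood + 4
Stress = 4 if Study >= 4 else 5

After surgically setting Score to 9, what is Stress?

5

Under do(Score=9), the mechanism Score = min(Study, Stress) - 3 is discarded; Score is fixed at 9.
Since Stress is not a descendant of the intervened variable, it is unaffected.
Stress = 4 if Study >= 4 else 5  [with Study=3]  = 5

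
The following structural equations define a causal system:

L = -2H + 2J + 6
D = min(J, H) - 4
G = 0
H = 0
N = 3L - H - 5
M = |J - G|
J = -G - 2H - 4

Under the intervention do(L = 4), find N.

Under do(L=4), the mechanism L = -2H + 2J + 6 is discarded; L is fixed at 4.
N = 3L - H - 5  [with L=4, H=0]  = 7

7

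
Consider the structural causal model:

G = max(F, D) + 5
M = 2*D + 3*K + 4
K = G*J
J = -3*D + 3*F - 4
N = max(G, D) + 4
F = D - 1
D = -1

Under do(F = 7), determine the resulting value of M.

722

Under do(F=7), the mechanism F = D - 1 is discarded; F is fixed at 7.
G = max(F, D) + 5  [with F=7, D=-1]  = 12
J = -3*D + 3*F - 4  [with D=-1, F=7]  = 20
K = G*J  [with G=12, J=20]  = 240
M = 2*D + 3*K + 4  [with D=-1, K=240]  = 722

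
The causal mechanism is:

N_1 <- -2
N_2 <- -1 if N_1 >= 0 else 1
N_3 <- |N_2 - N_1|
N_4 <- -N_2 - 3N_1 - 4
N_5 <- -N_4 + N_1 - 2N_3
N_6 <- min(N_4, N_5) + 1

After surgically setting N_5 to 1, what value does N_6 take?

The intervention breaks the incoming arrows to N_5: N_5 <- -N_4 + N_1 - 2N_3 no longer applies, and N_5 = 1.
N_2 = -1 if N_1 >= 0 else 1  [with N_1=-2]  = 1
N_4 = -N_2 - 3N_1 - 4  [with N_2=1, N_1=-2]  = 1
N_6 = min(N_4, N_5) + 1  [with N_4=1, N_5=1]  = 2

2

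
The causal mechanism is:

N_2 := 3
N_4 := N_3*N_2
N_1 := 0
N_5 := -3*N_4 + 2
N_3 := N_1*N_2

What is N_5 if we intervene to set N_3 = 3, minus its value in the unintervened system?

-27

do(N_3=3) replaces the equation N_3 := N_1*N_2 with the constant N_3 = 3.
N_4 = N_3*N_2  [with N_3=3, N_2=3]  = 9
N_5 = -3*N_4 + 2  [with N_4=9]  = -25
Without intervention: N_3 = N_1*N_2  [with N_1=0, N_2=3]  = 0; N_4 = N_3*N_2  [with N_3=0, N_2=3]  = 0; N_5 = -3*N_4 + 2  [with N_4=0]  = 2.
Change = -25 − 2 = -27.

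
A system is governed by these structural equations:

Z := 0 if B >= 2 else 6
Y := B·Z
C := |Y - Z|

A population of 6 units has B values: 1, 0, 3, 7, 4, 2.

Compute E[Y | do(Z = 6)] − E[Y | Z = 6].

14

do(Z=6) breaks Z's dependence on B. With Z=6 fixed, Y across the units is 6, 0, 18, 42, 24, 12, mean 17.
E[Y|Z=6] averages over only the 2 units with Z=6 (B = 1, 0): Y = 6, 0, mean 3.
Difference = 17 − 3 = 14.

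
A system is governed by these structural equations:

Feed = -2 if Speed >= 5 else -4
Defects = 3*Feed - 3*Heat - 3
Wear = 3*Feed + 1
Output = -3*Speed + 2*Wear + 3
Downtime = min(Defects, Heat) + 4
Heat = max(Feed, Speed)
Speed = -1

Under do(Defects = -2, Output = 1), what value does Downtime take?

2

Under do(Defects = -2, Output = 1), each intervened variable's structural equation is replaced by its fixed value.
Feed = -2 if Speed >= 5 else -4  [with Speed=-1]  = -4
Heat = max(Feed, Speed)  [with Feed=-4, Speed=-1]  = -1
Downtime = min(Defects, Heat) + 4  [with Defects=-2, Heat=-1]  = 2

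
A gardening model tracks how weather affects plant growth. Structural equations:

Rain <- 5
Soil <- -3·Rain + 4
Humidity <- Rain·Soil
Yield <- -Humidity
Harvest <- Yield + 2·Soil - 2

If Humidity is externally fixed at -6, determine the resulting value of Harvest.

do(Humidity=-6) replaces the equation Humidity <- Rain·Soil with the constant Humidity = -6.
Soil = -3·Rain + 4  [with Rain=5]  = -11
Yield = -Humidity  [with Humidity=-6]  = 6
Harvest = Yield + 2·Soil - 2  [with Yield=6, Soil=-11]  = -18

-18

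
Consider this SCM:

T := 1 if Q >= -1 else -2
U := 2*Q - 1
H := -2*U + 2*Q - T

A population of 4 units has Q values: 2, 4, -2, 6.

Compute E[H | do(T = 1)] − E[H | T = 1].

3

Every unit gets T=1 under the intervention. H values become -3, -7, 5, -11; E[H|do(T=1)] = -4.
Observing T=1 restricts to units where T's equation naturally yields 1: Q ∈ {2, 4, 6}. In that subpopulation H = -3, -7, -11, mean -7.
Difference = -4 − (-7) = 3.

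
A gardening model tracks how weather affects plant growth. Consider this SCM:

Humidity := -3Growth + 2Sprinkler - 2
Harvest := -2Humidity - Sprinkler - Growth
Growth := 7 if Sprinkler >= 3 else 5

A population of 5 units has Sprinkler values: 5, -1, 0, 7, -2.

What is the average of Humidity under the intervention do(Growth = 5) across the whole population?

The intervention sets Growth=5 in all 5 units regardless of Sprinkler. Recomputing Humidity per unit gives -7, -19, -17, -3, -21; average -13.4.

-13.4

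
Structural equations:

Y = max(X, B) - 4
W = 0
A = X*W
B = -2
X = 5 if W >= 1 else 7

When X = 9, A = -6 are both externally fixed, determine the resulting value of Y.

5

The joint intervention fixes X = 9, A = -6, removing each variable's own equation.
Y = max(X, B) - 4  [with X=9, B=-2]  = 5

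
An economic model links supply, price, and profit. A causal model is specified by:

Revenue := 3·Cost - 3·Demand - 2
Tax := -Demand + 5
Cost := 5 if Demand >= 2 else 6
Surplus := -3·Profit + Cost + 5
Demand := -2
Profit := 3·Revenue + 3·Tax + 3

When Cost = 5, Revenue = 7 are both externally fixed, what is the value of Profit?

45

Under do(Cost = 5, Revenue = 7), each intervened variable's structural equation is replaced by its fixed value.
Tax = -Demand + 5  [with Demand=-2]  = 7
Profit = 3·Revenue + 3·Tax + 3  [with Revenue=7, Tax=7]  = 45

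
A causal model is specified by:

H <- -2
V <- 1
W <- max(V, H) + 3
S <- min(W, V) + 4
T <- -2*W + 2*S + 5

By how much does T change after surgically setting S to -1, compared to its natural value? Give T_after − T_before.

Intervening sets S = -1 and removes its equation (S <- min(W, V) + 4).
W = max(V, H) + 3  [with V=1, H=-2]  = 4
T = -2*W + 2*S + 5  [with W=4, S=-1]  = -5
Without intervention: W = max(V, H) + 3  [with V=1, H=-2]  = 4; S = min(W, V) + 4  [with W=4, V=1]  = 5; T = -2*W + 2*S + 5  [with W=4, S=5]  = 7.
Change = -5 − 7 = -12.

-12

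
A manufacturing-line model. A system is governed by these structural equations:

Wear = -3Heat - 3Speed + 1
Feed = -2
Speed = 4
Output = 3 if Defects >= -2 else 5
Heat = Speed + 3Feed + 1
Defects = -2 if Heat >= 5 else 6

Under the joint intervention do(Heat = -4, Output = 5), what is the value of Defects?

The joint intervention fixes Heat = -4, Output = 5, removing each variable's own equation.
Defects = -2 if Heat >= 5 else 6  [with Heat=-4]  = 6

6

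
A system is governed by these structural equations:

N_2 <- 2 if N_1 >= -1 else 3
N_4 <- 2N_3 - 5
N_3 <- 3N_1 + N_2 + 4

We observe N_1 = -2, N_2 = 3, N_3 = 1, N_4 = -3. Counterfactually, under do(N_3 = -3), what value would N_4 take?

-11

The intervention breaks the incoming arrows to N_3: N_3 <- 3N_1 + N_2 + 4 no longer applies, and N_3 = -3.
N_4 = 2N_3 - 5  [with N_3=-3]  = -11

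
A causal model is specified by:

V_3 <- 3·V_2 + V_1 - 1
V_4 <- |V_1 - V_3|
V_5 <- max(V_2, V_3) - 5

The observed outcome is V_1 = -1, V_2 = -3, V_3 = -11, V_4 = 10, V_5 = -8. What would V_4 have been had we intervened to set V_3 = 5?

6

The intervention breaks the incoming arrows to V_3: V_3 <- 3·V_2 + V_1 - 1 no longer applies, and V_3 = 5.
V_4 = |V_1 - V_3|  [with V_1=-1, V_3=5]  = 6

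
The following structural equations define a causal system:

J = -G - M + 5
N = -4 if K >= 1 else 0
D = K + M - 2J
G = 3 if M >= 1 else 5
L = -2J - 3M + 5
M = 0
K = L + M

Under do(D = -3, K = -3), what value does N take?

Setting D = -3, K = -3 by intervention discards those variables' equations.
N = -4 if K >= 1 else 0  [with K=-3]  = 0

0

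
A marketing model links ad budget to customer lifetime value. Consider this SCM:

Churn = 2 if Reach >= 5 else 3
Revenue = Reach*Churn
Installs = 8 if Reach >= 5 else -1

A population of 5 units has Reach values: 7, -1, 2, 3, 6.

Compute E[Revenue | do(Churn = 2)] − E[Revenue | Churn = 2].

-6.2

do(Churn=2) breaks Churn's dependence on Reach. With Churn=2 fixed, Revenue across the units is 14, -2, 4, 6, 12, mean 6.8.
E[Revenue|Churn=2] averages over only the 2 units with Churn=2 (Reach = 7, 6): Revenue = 14, 12, mean 13.
Difference = 6.8 − 13 = -6.2.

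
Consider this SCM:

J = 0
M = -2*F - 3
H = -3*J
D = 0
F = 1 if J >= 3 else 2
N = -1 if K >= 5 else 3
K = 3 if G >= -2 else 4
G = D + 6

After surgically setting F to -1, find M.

Under do(F=-1), the mechanism F = 1 if J >= 3 else 2 is discarded; F is fixed at -1.
M = -2*F - 3  [with F=-1]  = -1

-1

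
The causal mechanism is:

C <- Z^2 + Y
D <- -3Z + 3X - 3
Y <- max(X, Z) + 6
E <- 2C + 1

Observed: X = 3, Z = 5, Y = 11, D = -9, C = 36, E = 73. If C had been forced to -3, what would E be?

-5

The intervention breaks the incoming arrows to C: C <- Z^2 + Y no longer applies, and C = -3.
E = 2C + 1  [with C=-3]  = -5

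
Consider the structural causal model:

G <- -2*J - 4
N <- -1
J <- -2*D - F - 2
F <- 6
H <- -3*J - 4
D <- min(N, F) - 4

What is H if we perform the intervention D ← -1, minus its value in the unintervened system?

24

do(D=-1) replaces the equation D <- min(N, F) - 4 with the constant D = -1.
J = -2*D - F - 2  [with D=-1, F=6]  = -6
H = -3*J - 4  [with J=-6]  = 14
Without intervention: D = min(N, F) - 4  [with N=-1, F=6]  = -5; J = -2*D - F - 2  [with D=-5, F=6]  = 2; H = -3*J - 4  [with J=2]  = -10.
Change = 14 − (-10) = 24.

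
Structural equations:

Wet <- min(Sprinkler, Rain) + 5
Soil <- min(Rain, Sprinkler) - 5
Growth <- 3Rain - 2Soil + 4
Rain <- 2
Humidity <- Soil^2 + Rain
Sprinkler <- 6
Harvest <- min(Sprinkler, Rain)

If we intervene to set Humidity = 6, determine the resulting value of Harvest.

2

Intervening sets Humidity = 6 and removes its equation (Humidity <- Soil^2 + Rain).
No directed path runs from Humidity to Harvest, so Harvest keeps its natural value.
Harvest = min(Sprinkler, Rain)  [with Sprinkler=6, Rain=2]  = 2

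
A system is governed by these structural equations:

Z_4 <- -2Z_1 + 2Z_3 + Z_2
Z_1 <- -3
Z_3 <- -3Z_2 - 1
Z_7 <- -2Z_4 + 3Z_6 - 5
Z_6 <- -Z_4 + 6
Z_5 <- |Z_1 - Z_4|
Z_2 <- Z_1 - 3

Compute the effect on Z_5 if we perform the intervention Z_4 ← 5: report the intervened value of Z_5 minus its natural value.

Intervening sets Z_4 = 5 and removes its equation (Z_4 <- -2Z_1 + 2Z_3 + Z_2).
Z_5 = |Z_1 - Z_4|  [with Z_1=-3, Z_4=5]  = 8
Without intervention: Z_2 = Z_1 - 3  [with Z_1=-3]  = -6; Z_3 = -3Z_2 - 1  [with Z_2=-6]  = 17; Z_4 = -2Z_1 + 2Z_3 + Z_2  [with Z_1=-3, Z_3=17, Z_2=-6]  = 34; Z_5 = |Z_1 - Z_4|  [with Z_1=-3, Z_4=34]  = 37.
Change = 8 − 37 = -29.

-29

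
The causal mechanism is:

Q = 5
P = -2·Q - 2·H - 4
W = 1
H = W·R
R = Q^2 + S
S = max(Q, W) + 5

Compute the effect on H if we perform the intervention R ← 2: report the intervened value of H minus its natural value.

Intervening sets R = 2 and removes its equation (R = Q^2 + S).
H = W·R  [with W=1, R=2]  = 2
Without intervention: S = max(Q, W) + 5  [with Q=5, W=1]  = 10; R = Q^2 + S  [with Q=5, S=10]  = 35; H = W·R  [with W=1, R=35]  = 35.
Change = 2 − 35 = -33.

-33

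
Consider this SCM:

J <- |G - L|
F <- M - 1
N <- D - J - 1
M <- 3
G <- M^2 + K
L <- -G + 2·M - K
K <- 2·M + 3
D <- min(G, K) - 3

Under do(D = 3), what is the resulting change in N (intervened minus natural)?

-3

do(D=3) replaces the equation D <- min(G, K) - 3 with the constant D = 3.
K = 2·M + 3  [with M=3]  = 9
G = M^2 + K  [with M=3, K=9]  = 18
L = -G + 2·M - K  [with G=18, M=3, K=9]  = -21
J = |G - L|  [with G=18, L=-21]  = 39
N = D - J - 1  [with D=3, J=39]  = -37
Without intervention: K = 2·M + 3  [with M=3]  = 9; G = M^2 + K  [with M=3, K=9]  = 18; D = min(G, K) - 3  [with G=18, K=9]  = 6; L = -G + 2·M - K  [with G=18, M=3, K=9]  = -21; J = |G - L|  [with G=18, L=-21]  = 39; N = D - J - 1  [with D=6, J=39]  = -34.
Change = -37 − (-34) = -3.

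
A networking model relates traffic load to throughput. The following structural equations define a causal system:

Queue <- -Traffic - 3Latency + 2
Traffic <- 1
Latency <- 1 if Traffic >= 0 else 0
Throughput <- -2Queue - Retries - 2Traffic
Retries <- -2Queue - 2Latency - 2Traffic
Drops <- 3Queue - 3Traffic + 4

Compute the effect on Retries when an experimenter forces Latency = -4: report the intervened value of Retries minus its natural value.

-20

do(Latency=-4) replaces the equation Latency <- 1 if Traffic >= 0 else 0 with the constant Latency = -4.
Queue = -Traffic - 3Latency + 2  [with Traffic=1, Latency=-4]  = 13
Retries = -2Queue - 2Latency - 2Traffic  [with Queue=13, Latency=-4, Traffic=1]  = -20
Without intervention: Latency = 1 if Traffic >= 0 else 0  [with Traffic=1]  = 1; Queue = -Traffic - 3Latency + 2  [with Traffic=1, Latency=1]  = -2; Retries = -2Queue - 2Latency - 2Traffic  [with Queue=-2, Latency=1, Traffic=1]  = 0.
Change = -20 − 0 = -20.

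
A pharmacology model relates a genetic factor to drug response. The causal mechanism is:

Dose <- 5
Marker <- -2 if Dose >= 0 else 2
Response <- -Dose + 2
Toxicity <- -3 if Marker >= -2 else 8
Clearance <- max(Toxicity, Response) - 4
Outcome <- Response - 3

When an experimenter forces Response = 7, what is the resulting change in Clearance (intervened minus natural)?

do(Response=7) replaces the equation Response <- -Dose + 2 with the constant Response = 7.
Marker = -2 if Dose >= 0 else 2  [with Dose=5]  = -2
Toxicity = -3 if Marker >= -2 else 8  [with Marker=-2]  = -3
Clearance = max(Toxicity, Response) - 4  [with Toxicity=-3, Response=7]  = 3
Without intervention: Marker = -2 if Dose >= 0 else 2  [with Dose=5]  = -2; Response = -Dose + 2  [with Dose=5]  = -3; Toxicity = -3 if Marker >= -2 else 8  [with Marker=-2]  = -3; Clearance = max(Toxicity, Response) - 4  [with Toxicity=-3, Response=-3]  = -7.
Change = 3 − (-7) = 10.

10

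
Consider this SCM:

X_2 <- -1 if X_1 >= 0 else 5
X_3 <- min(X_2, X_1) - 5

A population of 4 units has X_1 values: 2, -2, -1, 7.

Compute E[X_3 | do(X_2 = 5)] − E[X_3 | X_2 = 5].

2.5

do(X_2=5) breaks X_2's dependence on X_1. With X_2=5 fixed, X_3 across the units is -3, -7, -6, 0, mean -4.
E[X_3|X_2=5] averages over only the 2 units with X_2=5 (X_1 = -2, -1): X_3 = -7, -6, mean -6.5.
Difference = -4 − (-6.5) = 2.5.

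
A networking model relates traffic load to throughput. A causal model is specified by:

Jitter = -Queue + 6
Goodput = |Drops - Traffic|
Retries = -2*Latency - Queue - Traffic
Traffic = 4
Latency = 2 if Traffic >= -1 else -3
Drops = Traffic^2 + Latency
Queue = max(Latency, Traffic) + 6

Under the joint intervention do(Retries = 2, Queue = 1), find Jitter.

The joint intervention fixes Retries = 2, Queue = 1, removing each variable's own equation.
Jitter = -Queue + 6  [with Queue=1]  = 5

5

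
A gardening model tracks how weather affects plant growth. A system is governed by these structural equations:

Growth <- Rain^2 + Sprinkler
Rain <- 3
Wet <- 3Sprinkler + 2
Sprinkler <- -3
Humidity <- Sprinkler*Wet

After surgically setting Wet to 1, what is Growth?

6

The intervention breaks the incoming arrows to Wet: Wet <- 3Sprinkler + 2 no longer applies, and Wet = 1.
Growth is not downstream of the intervention, so its value is determined by the original equations.
Growth = Rain^2 + Sprinkler  [with Rain=3, Sprinkler=-3]  = 6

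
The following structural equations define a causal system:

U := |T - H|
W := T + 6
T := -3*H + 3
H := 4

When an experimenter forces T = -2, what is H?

Under do(T=-2), the mechanism T := -3*H + 3 is discarded; T is fixed at -2.
H is not downstream of the intervention, so its value is determined by the original equations.

4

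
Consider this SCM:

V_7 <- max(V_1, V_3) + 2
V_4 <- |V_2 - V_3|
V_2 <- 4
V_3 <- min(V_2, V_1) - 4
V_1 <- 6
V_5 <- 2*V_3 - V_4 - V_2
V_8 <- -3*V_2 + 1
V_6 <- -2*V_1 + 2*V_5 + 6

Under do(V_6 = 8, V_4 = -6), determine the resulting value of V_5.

2

Setting V_6 = 8, V_4 = -6 by intervention discards those variables' equations.
V_3 = min(V_2, V_1) - 4  [with V_2=4, V_1=6]  = 0
V_5 = 2*V_3 - V_4 - V_2  [with V_3=0, V_4=-6, V_2=4]  = 2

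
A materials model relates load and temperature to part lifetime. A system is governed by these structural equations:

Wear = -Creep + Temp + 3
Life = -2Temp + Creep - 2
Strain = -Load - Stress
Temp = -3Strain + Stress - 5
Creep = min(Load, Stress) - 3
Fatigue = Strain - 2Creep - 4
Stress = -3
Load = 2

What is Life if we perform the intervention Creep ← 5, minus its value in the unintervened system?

11

do(Creep=5) replaces the equation Creep = min(Load, Stress) - 3 with the constant Creep = 5.
Strain = -Load - Stress  [with Load=2, Stress=-3]  = 1
Temp = -3Strain + Stress - 5  [with Strain=1, Stress=-3]  = -11
Life = -2Temp + Creep - 2  [with Temp=-11, Creep=5]  = 25
Without intervention: Strain = -Load - Stress  [with Load=2, Stress=-3]  = 1; Temp = -3Strain + Stress - 5  [with Strain=1, Stress=-3]  = -11; Creep = min(Load, Stress) - 3  [with Load=2, Stress=-3]  = -6; Life = -2Temp + Creep - 2  [with Temp=-11, Creep=-6]  = 14.
Change = 25 − 14 = 11.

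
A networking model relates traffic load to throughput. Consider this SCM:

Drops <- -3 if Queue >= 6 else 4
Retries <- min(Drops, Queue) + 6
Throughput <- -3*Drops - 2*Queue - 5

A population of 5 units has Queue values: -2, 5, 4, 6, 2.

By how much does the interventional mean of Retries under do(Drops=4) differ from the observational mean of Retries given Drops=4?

0.4

do(Drops=4) breaks Drops's dependence on Queue. With Drops=4 fixed, Retries across the units is 4, 10, 10, 10, 8, mean 8.4.
Observing Drops=4 restricts to units where Drops's equation naturally yields 4: Queue ∈ {-2, 5, 4, 2}. In that subpopulation Retries = 4, 10, 10, 8, mean 8.
Difference = 8.4 − 8 = 0.4.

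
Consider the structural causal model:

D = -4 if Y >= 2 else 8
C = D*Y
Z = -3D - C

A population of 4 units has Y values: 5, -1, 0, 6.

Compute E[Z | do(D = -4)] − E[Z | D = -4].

-12

Under do(D=-4), D's equation is replaced by D=-4 for every unit. Per-unit Z: 32, 8, 12, 36. Mean = 22.
Observing D=-4 restricts to units where D's equation naturally yields -4: Y ∈ {5, 6}. In that subpopulation Z = 32, 36, mean 34.
Difference = 22 − 34 = -12.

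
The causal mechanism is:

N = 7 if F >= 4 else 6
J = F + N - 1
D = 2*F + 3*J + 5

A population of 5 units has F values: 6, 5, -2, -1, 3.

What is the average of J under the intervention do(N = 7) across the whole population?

8.2

Every unit gets N=7 under the intervention. J values become 12, 11, 4, 5, 9; E[J|do(N=7)] = 8.2.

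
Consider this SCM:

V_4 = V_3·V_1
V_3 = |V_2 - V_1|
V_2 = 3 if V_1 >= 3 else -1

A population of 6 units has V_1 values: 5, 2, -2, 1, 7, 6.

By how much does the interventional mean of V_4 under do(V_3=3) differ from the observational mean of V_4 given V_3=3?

Under do(V_3=3), V_3's equation is replaced by V_3=3 for every unit. Per-unit V_4: 15, 6, -6, 3, 21, 18. Mean = 9.5.
Conditioning on V_3=3 selects the 2 unit(s) with V_1 ∈ {2, 6}. Their V_4 values: 6, 18. Mean = 12.
Difference = 9.5 − 12 = -2.5.

-2.5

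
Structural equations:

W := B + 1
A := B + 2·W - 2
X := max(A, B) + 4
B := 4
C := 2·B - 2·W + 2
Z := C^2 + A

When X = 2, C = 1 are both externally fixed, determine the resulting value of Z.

The joint intervention fixes X = 2, C = 1, removing each variable's own equation.
W = B + 1  [with B=4]  = 5
A = B + 2·W - 2  [with B=4, W=5]  = 12
Z = C^2 + A  [with C=1, A=12]  = 13

13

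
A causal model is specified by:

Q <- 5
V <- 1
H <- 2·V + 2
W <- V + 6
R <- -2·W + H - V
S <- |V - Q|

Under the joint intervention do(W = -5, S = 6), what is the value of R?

13

Setting W = -5, S = 6 by intervention discards those variables' equations.
H = 2·V + 2  [with V=1]  = 4
R = -2·W + H - V  [with W=-5, H=4, V=1]  = 13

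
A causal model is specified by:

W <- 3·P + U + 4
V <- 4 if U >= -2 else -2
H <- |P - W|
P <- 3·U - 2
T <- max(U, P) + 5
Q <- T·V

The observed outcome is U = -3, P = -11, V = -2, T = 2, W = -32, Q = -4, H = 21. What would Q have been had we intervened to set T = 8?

-16

Under do(T=8), the mechanism T <- max(U, P) + 5 is discarded; T is fixed at 8.
V = 4 if U >= -2 else -2  [with U=-3]  = -2
Q = T·V  [with T=8, V=-2]  = -16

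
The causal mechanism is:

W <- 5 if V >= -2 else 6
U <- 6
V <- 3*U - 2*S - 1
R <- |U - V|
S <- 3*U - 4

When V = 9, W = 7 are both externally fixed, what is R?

3

The joint intervention fixes V = 9, W = 7, removing each variable's own equation.
R = |U - V|  [with U=6, V=9]  = 3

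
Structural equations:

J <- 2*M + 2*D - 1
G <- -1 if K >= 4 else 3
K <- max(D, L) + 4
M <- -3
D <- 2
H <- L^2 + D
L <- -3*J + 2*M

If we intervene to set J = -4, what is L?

The intervention breaks the incoming arrows to J: J <- 2*M + 2*D - 1 no longer applies, and J = -4.
L = -3*J + 2*M  [with J=-4, M=-3]  = 6

6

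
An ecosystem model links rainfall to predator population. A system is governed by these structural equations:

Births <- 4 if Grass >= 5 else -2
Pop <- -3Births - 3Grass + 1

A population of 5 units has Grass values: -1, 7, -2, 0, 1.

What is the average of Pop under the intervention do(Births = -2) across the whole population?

4

do(Births=-2) breaks Births's dependence on Grass. With Births=-2 fixed, Pop across the units is 10, -14, 13, 7, 4, mean 4.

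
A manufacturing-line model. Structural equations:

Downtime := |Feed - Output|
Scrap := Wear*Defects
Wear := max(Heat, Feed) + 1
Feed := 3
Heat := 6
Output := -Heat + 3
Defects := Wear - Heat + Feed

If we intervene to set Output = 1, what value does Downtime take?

2

Intervening sets Output = 1 and removes its equation (Output := -Heat + 3).
Downtime = |Feed - Output|  [with Feed=3, Output=1]  = 2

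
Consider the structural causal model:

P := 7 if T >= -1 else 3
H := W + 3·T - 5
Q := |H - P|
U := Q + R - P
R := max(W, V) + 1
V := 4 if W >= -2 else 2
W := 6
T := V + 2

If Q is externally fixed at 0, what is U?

do(Q=0) replaces the equation Q := |H - P| with the constant Q = 0.
V = 4 if W >= -2 else 2  [with W=6]  = 4
T = V + 2  [with V=4]  = 6
R = max(W, V) + 1  [with W=6, V=4]  = 7
P = 7 if T >= -1 else 3  [with T=6]  = 7
U = Q + R - P  [with Q=0, R=7, P=7]  = 0

0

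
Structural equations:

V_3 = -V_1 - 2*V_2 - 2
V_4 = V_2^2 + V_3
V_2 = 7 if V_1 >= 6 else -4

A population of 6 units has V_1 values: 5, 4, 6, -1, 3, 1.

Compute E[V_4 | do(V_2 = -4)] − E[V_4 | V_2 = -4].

-0.6

do(V_2=-4) breaks V_2's dependence on V_1. With V_2=-4 fixed, V_4 across the units is 17, 18, 16, 23, 19, 21, mean 19.
E[V_4|V_2=-4] averages over only the 5 units with V_2=-4 (V_1 = 5, 4, -1, 3, 1): V_4 = 17, 18, 23, 19, 21, mean 19.6.
Difference = 19 − 19.6 = -0.6.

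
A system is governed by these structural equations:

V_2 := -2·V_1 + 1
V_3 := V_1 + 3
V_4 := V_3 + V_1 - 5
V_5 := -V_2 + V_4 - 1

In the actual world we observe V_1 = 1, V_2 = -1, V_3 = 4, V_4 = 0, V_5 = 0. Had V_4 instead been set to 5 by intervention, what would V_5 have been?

Intervening sets V_4 = 5 and removes its equation (V_4 := V_3 + V_1 - 5).
V_2 = -2·V_1 + 1  [with V_1=1]  = -1
V_5 = -V_2 + V_4 - 1  [with V_2=-1, V_4=5]  = 5

5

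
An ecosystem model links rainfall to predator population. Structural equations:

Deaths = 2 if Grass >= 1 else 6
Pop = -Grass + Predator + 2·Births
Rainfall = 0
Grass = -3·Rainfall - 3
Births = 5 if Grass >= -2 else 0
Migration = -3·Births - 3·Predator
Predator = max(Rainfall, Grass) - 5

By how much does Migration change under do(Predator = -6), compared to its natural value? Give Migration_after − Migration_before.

The intervention breaks the incoming arrows to Predator: Predator = max(Rainfall, Grass) - 5 no longer applies, and Predator = -6.
Grass = -3·Rainfall - 3  [with Rainfall=0]  = -3
Births = 5 if Grass >= -2 else 0  [with Grass=-3]  = 0
Migration = -3·Births - 3·Predator  [with Births=0, Predator=-6]  = 18
Without intervention: Grass = -3·Rainfall - 3  [with Rainfall=0]  = -3; Predator = max(Rainfall, Grass) - 5  [with Rainfall=0, Grass=-3]  = -5; Births = 5 if Grass >= -2 else 0  [with Grass=-3]  = 0; Migration = -3·Births - 3·Predator  [with Births=0, Predator=-5]  = 15.
Change = 18 − 15 = 3.

3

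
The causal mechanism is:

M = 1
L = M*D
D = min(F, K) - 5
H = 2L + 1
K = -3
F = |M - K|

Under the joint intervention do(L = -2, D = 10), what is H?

-3

Setting L = -2, D = 10 by intervention discards those variables' equations.
H = 2L + 1  [with L=-2]  = -3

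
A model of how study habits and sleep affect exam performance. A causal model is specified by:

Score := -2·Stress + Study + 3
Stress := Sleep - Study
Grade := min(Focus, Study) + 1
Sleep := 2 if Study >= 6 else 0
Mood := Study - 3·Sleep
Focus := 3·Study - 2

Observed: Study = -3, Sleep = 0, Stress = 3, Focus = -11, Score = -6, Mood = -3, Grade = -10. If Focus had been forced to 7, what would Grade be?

-2

The intervention breaks the incoming arrows to Focus: Focus := 3·Study - 2 no longer applies, and Focus = 7.
Grade = min(Focus, Study) + 1  [with Focus=7, Study=-3]  = -2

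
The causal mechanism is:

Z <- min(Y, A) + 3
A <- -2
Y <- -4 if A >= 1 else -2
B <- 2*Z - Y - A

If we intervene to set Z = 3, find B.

10

The intervention breaks the incoming arrows to Z: Z <- min(Y, A) + 3 no longer applies, and Z = 3.
Y = -4 if A >= 1 else -2  [with A=-2]  = -2
B = 2*Z - Y - A  [with Z=3, Y=-2, A=-2]  = 10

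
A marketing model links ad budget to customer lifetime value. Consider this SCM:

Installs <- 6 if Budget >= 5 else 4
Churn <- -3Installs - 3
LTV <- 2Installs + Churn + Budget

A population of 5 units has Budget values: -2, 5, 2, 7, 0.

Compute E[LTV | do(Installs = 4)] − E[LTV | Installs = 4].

Under do(Installs=4), Installs's equation is replaced by Installs=4 for every unit. Per-unit LTV: -9, -2, -5, 0, -7. Mean = -4.6.
E[LTV|Installs=4] averages over only the 3 units with Installs=4 (Budget = -2, 2, 0): LTV = -9, -5, -7, mean -7.
Difference = -4.6 − (-7) = 2.4.

2.4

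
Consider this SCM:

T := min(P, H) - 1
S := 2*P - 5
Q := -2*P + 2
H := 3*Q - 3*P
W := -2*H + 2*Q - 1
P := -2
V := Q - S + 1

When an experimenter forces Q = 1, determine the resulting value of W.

do(Q=1) replaces the equation Q := -2*P + 2 with the constant Q = 1.
H = 3*Q - 3*P  [with Q=1, P=-2]  = 9
W = -2*H + 2*Q - 1  [with H=9, Q=1]  = -17

-17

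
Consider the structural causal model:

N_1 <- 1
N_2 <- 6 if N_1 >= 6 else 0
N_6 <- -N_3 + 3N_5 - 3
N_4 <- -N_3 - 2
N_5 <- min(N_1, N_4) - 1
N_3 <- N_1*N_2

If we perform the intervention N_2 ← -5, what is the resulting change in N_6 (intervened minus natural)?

14

Under do(N_2=-5), the mechanism N_2 <- 6 if N_1 >= 6 else 0 is discarded; N_2 is fixed at -5.
N_3 = N_1*N_2  [with N_1=1, N_2=-5]  = -5
N_4 = -N_3 - 2  [with N_3=-5]  = 3
N_5 = min(N_1, N_4) - 1  [with N_1=1, N_4=3]  = 0
N_6 = -N_3 + 3N_5 - 3  [with N_3=-5, N_5=0]  = 2
Without intervention: N_2 = 6 if N_1 >= 6 else 0  [with N_1=1]  = 0; N_3 = N_1*N_2  [with N_1=1, N_2=0]  = 0; N_4 = -N_3 - 2  [with N_3=0]  = -2; N_5 = min(N_1, N_4) - 1  [with N_1=1, N_4=-2]  = -3; N_6 = -N_3 + 3N_5 - 3  [with N_3=0, N_5=-3]  = -12.
Change = 2 − (-12) = 14.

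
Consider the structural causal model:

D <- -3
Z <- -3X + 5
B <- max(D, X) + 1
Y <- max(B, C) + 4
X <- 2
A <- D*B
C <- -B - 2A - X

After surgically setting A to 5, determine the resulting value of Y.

7

Under do(A=5), the mechanism A <- D*B is discarded; A is fixed at 5.
B = max(D, X) + 1  [with D=-3, X=2]  = 3
C = -B - 2A - X  [with B=3, A=5, X=2]  = -15
Y = max(B, C) + 4  [with B=3, C=-15]  = 7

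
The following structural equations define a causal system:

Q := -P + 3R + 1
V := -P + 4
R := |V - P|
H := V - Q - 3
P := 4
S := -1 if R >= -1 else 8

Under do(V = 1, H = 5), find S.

The joint intervention fixes V = 1, H = 5, removing each variable's own equation.
R = |V - P|  [with V=1, P=4]  = 3
S = -1 if R >= -1 else 8  [with R=3]  = -1

-1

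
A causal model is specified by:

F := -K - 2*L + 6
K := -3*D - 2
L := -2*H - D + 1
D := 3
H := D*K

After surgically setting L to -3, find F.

Intervening sets L = -3 and removes its equation (L := -2*H - D + 1).
K = -3*D - 2  [with D=3]  = -11
F = -K - 2*L + 6  [with K=-11, L=-3]  = 23

23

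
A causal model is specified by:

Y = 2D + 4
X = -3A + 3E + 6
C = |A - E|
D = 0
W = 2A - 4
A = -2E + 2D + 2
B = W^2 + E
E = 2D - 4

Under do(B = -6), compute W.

16

The intervention breaks the incoming arrows to B: B = W^2 + E no longer applies, and B = -6.
W is not downstream of the intervention, so its value is determined by the original equations.
E = 2D - 4  [with D=0]  = -4
A = -2E + 2D + 2  [with E=-4, D=0]  = 10
W = 2A - 4  [with A=10]  = 16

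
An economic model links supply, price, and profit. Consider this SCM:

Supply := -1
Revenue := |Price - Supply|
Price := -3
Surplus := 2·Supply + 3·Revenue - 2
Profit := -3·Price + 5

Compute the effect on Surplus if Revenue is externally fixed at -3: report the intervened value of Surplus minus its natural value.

do(Revenue=-3) replaces the equation Revenue := |Price - Supply| with the constant Revenue = -3.
Surplus = 2·Supply + 3·Revenue - 2  [with Supply=-1, Revenue=-3]  = -13
Without intervention: Revenue = |Price - Supply|  [with Price=-3, Supply=-1]  = 2; Surplus = 2·Supply + 3·Revenue - 2  [with Supply=-1, Revenue=2]  = 2.
Change = -13 − 2 = -15.

-15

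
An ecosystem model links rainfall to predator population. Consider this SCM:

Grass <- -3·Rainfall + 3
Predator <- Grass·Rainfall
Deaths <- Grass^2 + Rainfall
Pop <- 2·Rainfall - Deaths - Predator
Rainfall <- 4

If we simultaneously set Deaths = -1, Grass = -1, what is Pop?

The joint intervention fixes Deaths = -1, Grass = -1, removing each variable's own equation.
Predator = Grass·Rainfall  [with Grass=-1, Rainfall=4]  = -4
Pop = 2·Rainfall - Deaths - Predator  [with Rainfall=4, Deaths=-1, Predator=-4]  = 13

13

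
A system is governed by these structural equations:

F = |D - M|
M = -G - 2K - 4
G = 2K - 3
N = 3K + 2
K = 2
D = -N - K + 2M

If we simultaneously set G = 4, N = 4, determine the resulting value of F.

18

The joint intervention fixes G = 4, N = 4, removing each variable's own equation.
M = -G - 2K - 4  [with G=4, K=2]  = -12
D = -N - K + 2M  [with N=4, K=2, M=-12]  = -30
F = |D - M|  [with D=-30, M=-12]  = 18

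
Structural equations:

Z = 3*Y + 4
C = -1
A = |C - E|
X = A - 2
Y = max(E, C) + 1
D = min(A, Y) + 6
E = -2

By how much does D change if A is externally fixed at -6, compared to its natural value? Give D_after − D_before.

The intervention breaks the incoming arrows to A: A = |C - E| no longer applies, and A = -6.
Y = max(E, C) + 1  [with E=-2, C=-1]  = 0
D = min(A, Y) + 6  [with A=-6, Y=0]  = 0
Without intervention: A = |C - E|  [with C=-1, E=-2]  = 1; Y = max(E, C) + 1  [with E=-2, C=-1]  = 0; D = min(A, Y) + 6  [with A=1, Y=0]  = 6.
Change = 0 − 6 = -6.

-6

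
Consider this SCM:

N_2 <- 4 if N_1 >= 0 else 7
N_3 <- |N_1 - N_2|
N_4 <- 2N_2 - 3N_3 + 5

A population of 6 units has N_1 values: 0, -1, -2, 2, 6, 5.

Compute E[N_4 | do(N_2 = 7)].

do(N_2=7) breaks N_2's dependence on N_1. With N_2=7 fixed, N_4 across the units is -2, -5, -8, 4, 16, 13, mean 3.

3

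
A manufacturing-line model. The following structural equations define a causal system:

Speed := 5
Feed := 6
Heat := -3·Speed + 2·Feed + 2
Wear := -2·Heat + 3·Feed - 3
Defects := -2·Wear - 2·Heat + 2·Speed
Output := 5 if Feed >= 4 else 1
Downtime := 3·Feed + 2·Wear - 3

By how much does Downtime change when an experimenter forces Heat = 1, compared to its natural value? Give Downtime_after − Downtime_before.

The intervention breaks the incoming arrows to Heat: Heat := -3·Speed + 2·Feed + 2 no longer applies, and Heat = 1.
Wear = -2·Heat + 3·Feed - 3  [with Heat=1, Feed=6]  = 13
Downtime = 3·Feed + 2·Wear - 3  [with Feed=6, Wear=13]  = 41
Without intervention: Heat = -3·Speed + 2·Feed + 2  [with Speed=5, Feed=6]  = -1; Wear = -2·Heat + 3·Feed - 3  [with Heat=-1, Feed=6]  = 17; Downtime = 3·Feed + 2·Wear - 3  [with Feed=6, Wear=17]  = 49.
Change = 41 − 49 = -8.

-8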